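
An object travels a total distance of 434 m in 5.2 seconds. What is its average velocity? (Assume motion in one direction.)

v_avg = Δd / Δt = 434 / 5.2 = 83.46 m/s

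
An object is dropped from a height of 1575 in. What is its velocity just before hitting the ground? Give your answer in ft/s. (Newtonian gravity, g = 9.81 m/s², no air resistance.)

h = 1575 in × 0.0254 = 40.005 m
v = √(2gh) = √(2 × 9.81 × 40.005) = 28.016 m/s
v = 28.016 m/s / 0.3048 = 91.92 ft/s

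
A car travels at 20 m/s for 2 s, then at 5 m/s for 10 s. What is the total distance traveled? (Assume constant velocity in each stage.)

d₁ = v₁t₁ = 20 × 2 = 40 m
d₂ = v₂t₂ = 5 × 10 = 50 m
d_total = 40 + 50 = 90 m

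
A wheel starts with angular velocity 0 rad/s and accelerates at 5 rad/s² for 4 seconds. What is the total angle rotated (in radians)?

θ = ω₀t + ½αt² = 0×4 + ½×5×4² = 40.0 rad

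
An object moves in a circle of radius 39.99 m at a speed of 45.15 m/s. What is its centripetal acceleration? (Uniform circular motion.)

a_c = v²/r = 45.15²/39.99 = 2038.5225/39.99 = 50.98 m/s²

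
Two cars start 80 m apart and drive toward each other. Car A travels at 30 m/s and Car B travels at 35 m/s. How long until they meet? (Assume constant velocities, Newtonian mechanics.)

Combined speed: v_combined = 30 + 35 = 65 m/s
Time to meet: t = d/v_combined = 80/65 = 1.23 s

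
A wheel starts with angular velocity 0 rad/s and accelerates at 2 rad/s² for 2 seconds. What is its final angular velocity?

ω = ω₀ + αt = 0 + 2 × 2 = 4 rad/s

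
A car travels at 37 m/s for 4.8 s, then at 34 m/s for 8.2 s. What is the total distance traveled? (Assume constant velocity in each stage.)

d₁ = v₁t₁ = 37 × 4.8 = 177.6 m
d₂ = v₂t₂ = 34 × 8.2 = 278.8 m
d_total = 177.6 + 278.8 = 456.4 m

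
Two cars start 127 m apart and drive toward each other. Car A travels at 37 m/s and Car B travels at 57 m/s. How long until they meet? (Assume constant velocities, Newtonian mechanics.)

Combined speed: v_combined = 37 + 57 = 94 m/s
Time to meet: t = d/v_combined = 127/94 = 1.35 s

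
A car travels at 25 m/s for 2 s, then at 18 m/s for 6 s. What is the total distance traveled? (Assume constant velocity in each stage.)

d₁ = v₁t₁ = 25 × 2 = 50 m
d₂ = v₂t₂ = 18 × 6 = 108 m
d_total = 50 + 108 = 158 m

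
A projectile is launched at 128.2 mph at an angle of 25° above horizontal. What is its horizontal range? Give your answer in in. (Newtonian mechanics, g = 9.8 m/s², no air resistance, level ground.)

v₀ = 128.2 mph × 0.44704 = 57.3105 m/s
R = v₀² × sin(2θ) / g = 57.3105² × sin(2 × 25°) / 9.8 = 3284.49 × 0.766044 / 9.8 = 256.741 m
R = 256.741 m / 0.0254 = 10110 in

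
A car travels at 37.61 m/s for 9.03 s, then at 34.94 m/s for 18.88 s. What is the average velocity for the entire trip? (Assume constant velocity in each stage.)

d₁ = v₁t₁ = 37.61 × 9.03 = 339.6183 m
d₂ = v₂t₂ = 34.94 × 18.88 = 659.6672 m
d_total = 999.2855 m, t_total = 27.91 s
v_avg = d_total/t_total = 999.2855/27.91 = 35.8 m/s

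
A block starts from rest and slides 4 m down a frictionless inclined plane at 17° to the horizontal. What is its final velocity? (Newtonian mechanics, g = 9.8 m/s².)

a = g sin(θ) = 9.8 × sin(17°) = 2.8652 m/s²
v = √(2ad) = √(2 × 2.8652 × 4) = 4.79 m/s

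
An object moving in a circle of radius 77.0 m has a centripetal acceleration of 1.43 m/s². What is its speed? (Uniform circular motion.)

v = √(a_c × r) = √(1.43 × 77.0) = 10.49 m/s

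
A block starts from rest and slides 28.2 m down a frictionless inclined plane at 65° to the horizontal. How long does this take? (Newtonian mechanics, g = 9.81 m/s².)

a = g sin(θ) = 9.81 × sin(65°) = 8.8909 m/s²
t = √(2d/a) = √(2 × 28.2 / 8.8909) = 2.52 s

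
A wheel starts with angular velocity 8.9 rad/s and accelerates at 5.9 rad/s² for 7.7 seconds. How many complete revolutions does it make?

θ = ω₀t + ½αt² = 8.9×7.7 + ½×5.9×7.7² = 243.4355 rad
Total revolutions = θ/(2π) = 243.4355/(2π) = 38.74
Complete revolutions = ⌊38.74⌋ = 38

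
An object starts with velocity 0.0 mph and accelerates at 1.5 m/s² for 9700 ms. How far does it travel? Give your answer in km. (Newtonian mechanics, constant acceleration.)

v₀ = 0.0 mph × 0.44704 = 0.0 m/s
t = 9700 ms × 0.001 = 9.7 s
d = v₀ × t + ½ × a × t² = 0.0 × 9.7 + 0.5 × 1.5 × 9.7² = 70.5675 m
d = 70.5675 m / 1000.0 = 0.07057 km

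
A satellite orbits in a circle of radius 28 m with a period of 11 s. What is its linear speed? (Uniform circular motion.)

v = 2πr/T = 2π×28/11 = 15.99 m/s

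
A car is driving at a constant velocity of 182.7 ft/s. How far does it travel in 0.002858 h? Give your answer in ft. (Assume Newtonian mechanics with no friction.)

v = 182.7 ft/s × 0.3048 = 55.687 m/s
t = 0.002858 h × 3600.0 = 10.2888 s
d = v × t = 55.687 × 10.2888 = 572.952 m
d = 572.952 m / 0.3048 = 1880 ft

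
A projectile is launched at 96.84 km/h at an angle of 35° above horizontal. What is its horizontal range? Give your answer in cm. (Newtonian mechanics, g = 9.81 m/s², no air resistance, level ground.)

v₀ = 96.84 km/h × 0.2777777777777778 = 26.9 m/s
R = v₀² × sin(2θ) / g = 26.9² × sin(2 × 35°) / 9.81 = 723.61 × 0.939693 / 9.81 = 69.3141 m
R = 69.3141 m / 0.01 = 6931 cm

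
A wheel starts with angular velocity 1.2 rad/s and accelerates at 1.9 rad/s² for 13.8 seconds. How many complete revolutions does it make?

θ = ω₀t + ½αt² = 1.2×13.8 + ½×1.9×13.8² = 197.478 rad
Total revolutions = θ/(2π) = 197.478/(2π) = 31.43
Complete revolutions = ⌊31.43⌋ = 31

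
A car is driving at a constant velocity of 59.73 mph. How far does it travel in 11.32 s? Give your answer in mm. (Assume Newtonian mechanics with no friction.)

v = 59.73 mph × 0.44704 = 26.7017 m/s
d = v × t = 26.7017 × 11.32 = 302.263 m
d = 302.263 m / 0.001 = 302300 mm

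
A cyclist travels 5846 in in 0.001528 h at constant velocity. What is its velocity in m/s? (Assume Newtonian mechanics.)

d = 5846 in × 0.0254 = 148.488 m
t = 0.001528 h × 3600.0 = 5.5008 s
v = d / t = 148.488 / 5.5008 = 26.99 m/s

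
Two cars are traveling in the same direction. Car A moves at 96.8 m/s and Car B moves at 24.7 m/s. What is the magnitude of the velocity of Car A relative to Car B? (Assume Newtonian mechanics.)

v_rel = |v_A - v_B| = |96.8 - 24.7| = 72.1 m/s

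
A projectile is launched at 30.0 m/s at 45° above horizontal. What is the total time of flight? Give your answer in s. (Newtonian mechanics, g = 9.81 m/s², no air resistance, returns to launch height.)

T = 2 × v₀ × sin(θ) / g = 2 × 30.0 × sin(45°) / 9.81 = 2 × 30.0 × 0.707107 / 9.81 = 4.325 s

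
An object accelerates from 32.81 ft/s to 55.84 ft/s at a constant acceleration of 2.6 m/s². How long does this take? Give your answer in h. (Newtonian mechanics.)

v₀ = 32.81 ft/s × 0.3048 = 10.00049 m/s
v = 55.84 ft/s × 0.3048 = 17.02003 m/s
t = (v - v₀) / a = (17.02003 - 10.00049) / 2.6 = 2.699823 s
t = 2.699823 s / 3600.0 = 0.00075 h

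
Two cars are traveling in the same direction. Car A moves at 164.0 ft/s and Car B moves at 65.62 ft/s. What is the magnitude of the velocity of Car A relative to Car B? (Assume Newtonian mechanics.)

v_rel = |v_A - v_B| = |164.0 - 65.62| = 98.38 ft/s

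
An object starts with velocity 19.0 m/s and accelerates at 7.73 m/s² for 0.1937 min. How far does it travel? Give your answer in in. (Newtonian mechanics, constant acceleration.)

t = 0.1937 min × 60.0 = 11.622 s
d = v₀ × t + ½ × a × t² = 19.0 × 11.622 + 0.5 × 7.73 × 11.622² = 742.867 m
d = 742.867 m / 0.0254 = 29250 in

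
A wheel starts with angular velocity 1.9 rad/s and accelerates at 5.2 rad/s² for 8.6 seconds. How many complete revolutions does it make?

θ = ω₀t + ½αt² = 1.9×8.6 + ½×5.2×8.6² = 208.636 rad
Total revolutions = θ/(2π) = 208.636/(2π) = 33.21
Complete revolutions = ⌊33.21⌋ = 33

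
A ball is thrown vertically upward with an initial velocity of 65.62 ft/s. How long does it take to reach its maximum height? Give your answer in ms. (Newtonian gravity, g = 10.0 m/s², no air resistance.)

v₀ = 65.62 ft/s × 0.3048 = 20.001 m/s
t_up = v₀ / g = 20.001 / 10.0 = 2.0001 s
t_up = 2.0001 s / 0.001 = 2000 ms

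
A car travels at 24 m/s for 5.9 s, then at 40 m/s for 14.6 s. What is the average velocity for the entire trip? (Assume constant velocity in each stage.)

d₁ = v₁t₁ = 24 × 5.9 = 141.6 m
d₂ = v₂t₂ = 40 × 14.6 = 584.0 m
d_total = 725.6 m, t_total = 20.5 s
v_avg = d_total/t_total = 725.6/20.5 = 35.4 m/s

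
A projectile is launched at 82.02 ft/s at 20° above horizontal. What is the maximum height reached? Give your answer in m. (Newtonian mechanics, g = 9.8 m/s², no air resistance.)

v₀ = 82.02 ft/s × 0.3048 = 24.9997 m/s
H = v₀² × sin²(θ) / (2g) = 24.9997² × sin(20°)² / (2 × 9.8) = 624.985 × 0.116978 / 19.6 = 3.73 m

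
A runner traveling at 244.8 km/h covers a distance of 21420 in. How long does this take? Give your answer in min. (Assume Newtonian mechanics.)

d = 21420 in × 0.0254 = 544.068 m
v = 244.8 km/h × 0.2777777777777778 = 68.0 m/s
t = d / v = 544.068 / 68.0 = 8.001 s
t = 8.001 s / 60.0 = 0.1333 min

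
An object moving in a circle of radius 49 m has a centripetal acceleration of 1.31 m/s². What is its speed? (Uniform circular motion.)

v = √(a_c × r) = √(1.31 × 49) = 8.01 m/s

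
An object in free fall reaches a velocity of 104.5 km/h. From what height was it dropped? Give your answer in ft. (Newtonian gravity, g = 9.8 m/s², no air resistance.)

v = 104.5 km/h × 0.2777777777777778 = 29.0278 m/s
h = v² / (2g) = 29.0278² / (2 × 9.8) = 42.9905 m
h = 42.9905 m / 0.3048 = 141.0 ft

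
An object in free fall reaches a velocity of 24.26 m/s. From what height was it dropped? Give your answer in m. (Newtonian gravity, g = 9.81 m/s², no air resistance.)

h = v² / (2g) = 24.26² / (2 × 9.81) = 30.0 m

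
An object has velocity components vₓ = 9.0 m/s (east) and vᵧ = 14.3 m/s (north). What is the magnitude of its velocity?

|v| = √(vₓ² + vᵧ²) = √(9.0² + 14.3²) = √(285.49) = 16.9 m/s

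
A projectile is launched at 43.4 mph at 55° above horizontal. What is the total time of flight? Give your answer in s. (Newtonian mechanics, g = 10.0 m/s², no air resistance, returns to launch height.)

v₀ = 43.4 mph × 0.44704 = 19.4015 m/s
T = 2 × v₀ × sin(θ) / g = 2 × 19.4015 × sin(55°) / 10.0 = 2 × 19.4015 × 0.819152 / 10.0 = 3.179 s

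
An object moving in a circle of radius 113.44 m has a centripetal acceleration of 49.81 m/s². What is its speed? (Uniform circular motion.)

v = √(a_c × r) = √(49.81 × 113.44) = 75.17 m/s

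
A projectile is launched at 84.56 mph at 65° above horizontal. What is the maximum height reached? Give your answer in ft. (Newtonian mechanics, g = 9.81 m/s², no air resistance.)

v₀ = 84.56 mph × 0.44704 = 37.8017 m/s
H = v₀² × sin²(θ) / (2g) = 37.8017² × sin(65°)² / (2 × 9.81) = 1428.97 × 0.821394 / 19.62 = 59.824 m
H = 59.824 m / 0.3048 = 196.3 ft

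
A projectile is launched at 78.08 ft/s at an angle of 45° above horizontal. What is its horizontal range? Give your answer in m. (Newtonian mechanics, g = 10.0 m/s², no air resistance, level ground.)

v₀ = 78.08 ft/s × 0.3048 = 23.7988 m/s
R = v₀² × sin(2θ) / g = 23.7988² × sin(2 × 45°) / 10.0 = 566.383 × 1.0 / 10.0 = 56.64 m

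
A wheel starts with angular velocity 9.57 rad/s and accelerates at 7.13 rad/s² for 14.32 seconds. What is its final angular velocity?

ω = ω₀ + αt = 9.57 + 7.13 × 14.32 = 111.67 rad/s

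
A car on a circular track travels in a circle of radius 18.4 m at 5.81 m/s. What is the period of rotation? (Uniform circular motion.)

T = 2πr/v = 2π×18.4/5.81 = 19.9 s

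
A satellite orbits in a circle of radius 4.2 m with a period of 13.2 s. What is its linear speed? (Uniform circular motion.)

v = 2πr/T = 2π×4.2/13.2 = 2.0 m/s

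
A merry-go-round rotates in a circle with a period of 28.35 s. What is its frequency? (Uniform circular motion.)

f = 1/T = 1/28.35 = 0.0353 Hz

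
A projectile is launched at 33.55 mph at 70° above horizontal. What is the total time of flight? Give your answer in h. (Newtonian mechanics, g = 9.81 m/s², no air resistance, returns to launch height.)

v₀ = 33.55 mph × 0.44704 = 14.9982 m/s
T = 2 × v₀ × sin(θ) / g = 2 × 14.9982 × sin(70°) / 9.81 = 2 × 14.9982 × 0.939693 / 9.81 = 2.87333 s
T = 2.87333 s / 3600.0 = 0.0007981 h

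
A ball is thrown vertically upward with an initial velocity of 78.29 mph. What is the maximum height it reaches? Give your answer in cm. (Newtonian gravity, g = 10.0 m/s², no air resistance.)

v₀ = 78.29 mph × 0.44704 = 34.9988 m/s
h_max = v₀² / (2g) = 34.9988² / (2 × 10.0) = 1224.92 / 20.0 = 61.246 m
h_max = 61.246 m / 0.01 = 6125 cm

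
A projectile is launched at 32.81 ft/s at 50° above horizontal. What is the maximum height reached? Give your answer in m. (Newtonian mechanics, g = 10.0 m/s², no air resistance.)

v₀ = 32.81 ft/s × 0.3048 = 10.0005 m/s
H = v₀² × sin²(θ) / (2g) = 10.0005² × sin(50°)² / (2 × 10.0) = 100.01 × 0.586824 / 20.0 = 2.934 m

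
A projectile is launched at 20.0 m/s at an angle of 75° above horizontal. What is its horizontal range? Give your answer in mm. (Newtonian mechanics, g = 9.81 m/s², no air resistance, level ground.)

R = v₀² × sin(2θ) / g = 20.0² × sin(2 × 75°) / 9.81 = 400.0 × 0.5 / 9.81 = 20.3874 m
R = 20.3874 m / 0.001 = 20390 mm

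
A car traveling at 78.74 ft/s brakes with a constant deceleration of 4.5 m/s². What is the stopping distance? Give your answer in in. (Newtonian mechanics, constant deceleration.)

v₀ = 78.74 ft/s × 0.3048 = 24.0 m/s
d = v₀² / (2a) = 24.0² / (2 × 4.5) = 576.0 / 9.0 = 64.0 m
d = 64.0 m / 0.0254 = 2520 in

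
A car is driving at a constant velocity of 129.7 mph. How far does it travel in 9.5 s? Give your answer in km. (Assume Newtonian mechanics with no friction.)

v = 129.7 mph × 0.44704 = 57.9811 m/s
d = v × t = 57.9811 × 9.5 = 550.82 m
d = 550.82 m / 1000.0 = 0.5508 km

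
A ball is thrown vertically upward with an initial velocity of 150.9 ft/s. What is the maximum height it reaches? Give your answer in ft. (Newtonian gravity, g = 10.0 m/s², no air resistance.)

v₀ = 150.9 ft/s × 0.3048 = 45.9943 m/s
h_max = v₀² / (2g) = 45.9943² / (2 × 10.0) = 2115.48 / 20.0 = 105.774 m
h_max = 105.774 m / 0.3048 = 347.0 ft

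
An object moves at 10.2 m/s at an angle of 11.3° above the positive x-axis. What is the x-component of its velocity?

vₓ = v cos(θ) = 10.2 × cos(11.3°) = 10.0 m/s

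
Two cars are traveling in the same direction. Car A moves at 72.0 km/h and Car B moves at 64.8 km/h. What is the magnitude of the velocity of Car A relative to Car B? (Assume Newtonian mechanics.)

v_rel = |v_A - v_B| = |72.0 - 64.8| = 7.2 km/h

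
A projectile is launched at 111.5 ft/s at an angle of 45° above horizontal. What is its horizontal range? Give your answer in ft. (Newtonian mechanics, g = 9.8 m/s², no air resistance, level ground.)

v₀ = 111.5 ft/s × 0.3048 = 33.9852 m/s
R = v₀² × sin(2θ) / g = 33.9852² × sin(2 × 45°) / 9.8 = 1154.99 × 1.0 / 9.8 = 117.856 m
R = 117.856 m / 0.3048 = 386.7 ft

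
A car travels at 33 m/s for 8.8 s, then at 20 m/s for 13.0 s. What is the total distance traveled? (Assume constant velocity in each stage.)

d₁ = v₁t₁ = 33 × 8.8 = 290.4 m
d₂ = v₂t₂ = 20 × 13.0 = 260.0 m
d_total = 290.4 + 260.0 = 550.4 m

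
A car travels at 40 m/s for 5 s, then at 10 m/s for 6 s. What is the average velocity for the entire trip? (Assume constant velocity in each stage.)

d₁ = v₁t₁ = 40 × 5 = 200 m
d₂ = v₂t₂ = 10 × 6 = 60 m
d_total = 260 m, t_total = 11 s
v_avg = d_total/t_total = 260/11 = 23.64 m/s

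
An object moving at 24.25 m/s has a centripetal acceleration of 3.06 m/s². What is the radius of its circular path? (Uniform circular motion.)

r = v²/a_c = 24.25²/3.06 = 192.18 m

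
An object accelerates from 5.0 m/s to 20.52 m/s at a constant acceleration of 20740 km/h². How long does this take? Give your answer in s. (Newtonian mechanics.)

a = 20740 km/h² × 7.716049382716049e-05 = 1.60031 m/s²
t = (v - v₀) / a = (20.52 - 5.0) / 1.60031 = 9.698 s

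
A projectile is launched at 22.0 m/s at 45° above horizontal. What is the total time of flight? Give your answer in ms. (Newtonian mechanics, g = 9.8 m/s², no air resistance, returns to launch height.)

T = 2 × v₀ × sin(θ) / g = 2 × 22.0 × sin(45°) / 9.8 = 2 × 22.0 × 0.707107 / 9.8 = 3.17477 s
T = 3.17477 s / 0.001 = 3175 ms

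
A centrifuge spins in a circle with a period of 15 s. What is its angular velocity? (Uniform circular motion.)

ω = 2π/T = 2π/15 = 0.4189 rad/s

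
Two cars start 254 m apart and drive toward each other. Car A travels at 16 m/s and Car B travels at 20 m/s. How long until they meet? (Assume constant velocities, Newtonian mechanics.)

Combined speed: v_combined = 16 + 20 = 36 m/s
Time to meet: t = d/v_combined = 254/36 = 7.06 s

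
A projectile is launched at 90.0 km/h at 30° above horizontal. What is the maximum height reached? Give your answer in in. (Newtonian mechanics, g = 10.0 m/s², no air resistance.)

v₀ = 90.0 km/h × 0.2777777777777778 = 25.0 m/s
H = v₀² × sin²(θ) / (2g) = 25.0² × sin(30°)² / (2 × 10.0) = 625.0 × 0.25 / 20.0 = 7.8125 m
H = 7.8125 m / 0.0254 = 307.6 in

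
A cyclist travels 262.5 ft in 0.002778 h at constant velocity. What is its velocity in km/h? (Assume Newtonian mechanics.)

d = 262.5 ft × 0.3048 = 80.01 m
t = 0.002778 h × 3600.0 = 10.0008 s
v = d / t = 80.01 / 10.0008 = 8.00036 m/s
v = 8.00036 m/s / 0.2777777777777778 = 28.8 km/h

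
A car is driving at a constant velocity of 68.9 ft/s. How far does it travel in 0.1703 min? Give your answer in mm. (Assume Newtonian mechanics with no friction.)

v = 68.9 ft/s × 0.3048 = 21.0007 m/s
t = 0.1703 min × 60.0 = 10.218 s
d = v × t = 21.0007 × 10.218 = 214.585 m
d = 214.585 m / 0.001 = 214600 mm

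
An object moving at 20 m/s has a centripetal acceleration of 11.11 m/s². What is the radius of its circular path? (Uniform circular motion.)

r = v²/a_c = 20²/11.11 = 36.0 m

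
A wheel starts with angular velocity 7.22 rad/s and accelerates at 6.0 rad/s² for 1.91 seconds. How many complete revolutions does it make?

θ = ω₀t + ½αt² = 7.22×1.91 + ½×6.0×1.91² = 24.7345 rad
Total revolutions = θ/(2π) = 24.7345/(2π) = 3.94
Complete revolutions = ⌊3.94⌋ = 3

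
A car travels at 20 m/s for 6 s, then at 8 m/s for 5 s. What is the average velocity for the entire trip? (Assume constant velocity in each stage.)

d₁ = v₁t₁ = 20 × 6 = 120 m
d₂ = v₂t₂ = 8 × 5 = 40 m
d_total = 160 m, t_total = 11 s
v_avg = d_total/t_total = 160/11 = 14.55 m/s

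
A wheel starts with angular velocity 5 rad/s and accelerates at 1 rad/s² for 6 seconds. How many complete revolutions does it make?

θ = ω₀t + ½αt² = 5×6 + ½×1×6² = 48.0 rad
Total revolutions = θ/(2π) = 48.0/(2π) = 7.64
Complete revolutions = ⌊7.64⌋ = 7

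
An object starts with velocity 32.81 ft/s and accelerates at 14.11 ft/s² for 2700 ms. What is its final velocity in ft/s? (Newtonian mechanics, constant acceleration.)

v₀ = 32.81 ft/s × 0.3048 = 10.0005 m/s
a = 14.11 ft/s² × 0.3048 = 4.30073 m/s²
t = 2700 ms × 0.001 = 2.7 s
v = v₀ + a × t = 10.0005 + 4.30073 × 2.7 = 21.6125 m/s
v = 21.6125 m/s / 0.3048 = 70.91 ft/s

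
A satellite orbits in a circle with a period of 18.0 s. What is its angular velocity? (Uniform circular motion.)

ω = 2π/T = 2π/18.0 = 0.3491 rad/s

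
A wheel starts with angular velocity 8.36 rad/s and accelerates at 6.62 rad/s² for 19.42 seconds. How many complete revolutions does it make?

θ = ω₀t + ½αt² = 8.36×19.42 + ½×6.62×19.42² = 1410.672684 rad
Total revolutions = θ/(2π) = 1410.672684/(2π) = 224.52
Complete revolutions = ⌊224.52⌋ = 224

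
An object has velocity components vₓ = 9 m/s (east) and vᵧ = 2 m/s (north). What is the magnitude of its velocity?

|v| = √(vₓ² + vᵧ²) = √(9² + 2²) = √(85) = 9.22 m/s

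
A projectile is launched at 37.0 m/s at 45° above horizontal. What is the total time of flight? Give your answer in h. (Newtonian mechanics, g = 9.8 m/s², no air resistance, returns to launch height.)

T = 2 × v₀ × sin(θ) / g = 2 × 37.0 × sin(45°) / 9.8 = 2 × 37.0 × 0.707107 / 9.8 = 5.33938 s
T = 5.33938 s / 3600.0 = 0.001483 h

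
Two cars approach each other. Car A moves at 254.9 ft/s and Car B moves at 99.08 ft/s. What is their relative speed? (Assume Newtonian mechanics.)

v_rel = v_A + v_B = 254.9 + 99.08 = 353.98 ft/s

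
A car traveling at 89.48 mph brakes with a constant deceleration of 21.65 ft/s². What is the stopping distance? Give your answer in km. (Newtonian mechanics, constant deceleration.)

v₀ = 89.48 mph × 0.44704 = 40.0011 m/s
a = 21.65 ft/s² × 0.3048 = 6.59892 m/s²
d = v₀² / (2a) = 40.0011² / (2 × 6.59892) = 1600.09 / 13.1978 = 121.239 m
d = 121.239 m / 1000.0 = 0.1212 km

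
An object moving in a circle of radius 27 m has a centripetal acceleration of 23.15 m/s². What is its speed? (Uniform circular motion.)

v = √(a_c × r) = √(23.15 × 27) = 25.0 m/s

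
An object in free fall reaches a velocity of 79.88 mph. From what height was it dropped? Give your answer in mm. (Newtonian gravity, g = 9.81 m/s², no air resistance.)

v = 79.88 mph × 0.44704 = 35.7096 m/s
h = v² / (2g) = 35.7096² / (2 × 9.81) = 64.9937 m
h = 64.9937 m / 0.001 = 64990 mm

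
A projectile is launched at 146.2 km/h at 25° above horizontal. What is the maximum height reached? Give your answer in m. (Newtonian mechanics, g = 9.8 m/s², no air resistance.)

v₀ = 146.2 km/h × 0.2777777777777778 = 40.6111 m/s
H = v₀² × sin²(θ) / (2g) = 40.6111² × sin(25°)² / (2 × 9.8) = 1649.26 × 0.178606 / 19.6 = 15.03 m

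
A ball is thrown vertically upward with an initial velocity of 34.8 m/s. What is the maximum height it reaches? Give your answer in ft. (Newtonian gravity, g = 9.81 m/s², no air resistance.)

h_max = v₀² / (2g) = 34.8² / (2 × 9.81) = 1211.04 / 19.62 = 61.7248 m
h_max = 61.7248 m / 0.3048 = 202.5 ft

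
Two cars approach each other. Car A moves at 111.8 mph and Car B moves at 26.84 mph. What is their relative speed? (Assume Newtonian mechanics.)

v_rel = v_A + v_B = 111.8 + 26.84 = 138.64 mph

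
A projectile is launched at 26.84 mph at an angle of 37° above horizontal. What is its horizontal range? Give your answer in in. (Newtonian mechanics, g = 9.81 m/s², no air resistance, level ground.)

v₀ = 26.84 mph × 0.44704 = 11.9986 m/s
R = v₀² × sin(2θ) / g = 11.9986² × sin(2 × 37°) / 9.81 = 143.966 × 0.961262 / 9.81 = 14.1069 m
R = 14.1069 m / 0.0254 = 555.4 in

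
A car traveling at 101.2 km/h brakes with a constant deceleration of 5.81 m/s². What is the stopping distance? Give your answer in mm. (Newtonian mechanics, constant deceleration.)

v₀ = 101.2 km/h × 0.2777777777777778 = 28.1111 m/s
d = v₀² / (2a) = 28.1111² / (2 × 5.81) = 790.234 / 11.62 = 68.0064 m
d = 68.0064 m / 0.001 = 68010 mm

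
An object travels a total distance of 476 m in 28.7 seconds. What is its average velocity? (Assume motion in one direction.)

v_avg = Δd / Δt = 476 / 28.7 = 16.59 m/s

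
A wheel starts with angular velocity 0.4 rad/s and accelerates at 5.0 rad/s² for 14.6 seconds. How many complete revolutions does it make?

θ = ω₀t + ½αt² = 0.4×14.6 + ½×5.0×14.6² = 538.74 rad
Total revolutions = θ/(2π) = 538.74/(2π) = 85.74
Complete revolutions = ⌊85.74⌋ = 85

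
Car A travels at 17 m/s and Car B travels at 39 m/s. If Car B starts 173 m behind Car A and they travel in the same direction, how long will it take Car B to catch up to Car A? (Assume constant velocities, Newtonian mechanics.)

Relative speed: v_rel = 39 - 17 = 22 m/s
Time to catch: t = d₀/v_rel = 173/22 = 7.86 s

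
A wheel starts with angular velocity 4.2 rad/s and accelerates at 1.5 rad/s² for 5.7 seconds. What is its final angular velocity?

ω = ω₀ + αt = 4.2 + 1.5 × 5.7 = 12.75 rad/s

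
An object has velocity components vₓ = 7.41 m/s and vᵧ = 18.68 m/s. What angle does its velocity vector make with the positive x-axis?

θ = arctan(vᵧ/vₓ) = arctan(18.68/7.41) = 68.36°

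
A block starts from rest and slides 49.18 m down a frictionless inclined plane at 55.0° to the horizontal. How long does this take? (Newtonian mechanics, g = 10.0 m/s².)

a = g sin(θ) = 10.0 × sin(55.0°) = 8.1915 m/s²
t = √(2d/a) = √(2 × 49.18 / 8.1915) = 3.47 s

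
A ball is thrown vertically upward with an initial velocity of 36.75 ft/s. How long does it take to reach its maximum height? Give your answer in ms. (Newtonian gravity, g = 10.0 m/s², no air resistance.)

v₀ = 36.75 ft/s × 0.3048 = 11.2014 m/s
t_up = v₀ / g = 11.2014 / 10.0 = 1.12014 s
t_up = 1.12014 s / 0.001 = 1120 ms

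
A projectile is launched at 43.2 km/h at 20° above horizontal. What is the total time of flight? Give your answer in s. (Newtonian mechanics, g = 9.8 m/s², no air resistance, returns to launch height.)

v₀ = 43.2 km/h × 0.2777777777777778 = 12.0 m/s
T = 2 × v₀ × sin(θ) / g = 2 × 12.0 × sin(20°) / 9.8 = 2 × 12.0 × 0.34202 / 9.8 = 0.8376 s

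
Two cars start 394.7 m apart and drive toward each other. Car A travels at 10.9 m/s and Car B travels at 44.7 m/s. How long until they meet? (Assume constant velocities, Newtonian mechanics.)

Combined speed: v_combined = 10.9 + 44.7 = 55.6 m/s
Time to meet: t = d/v_combined = 394.7/55.6 = 7.1 s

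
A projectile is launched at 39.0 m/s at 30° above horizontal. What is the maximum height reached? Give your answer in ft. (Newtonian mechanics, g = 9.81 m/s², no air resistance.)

H = v₀² × sin²(θ) / (2g) = 39.0² × sin(30°)² / (2 × 9.81) = 1521.0 × 0.25 / 19.62 = 19.38073 m
H = 19.38073 m / 0.3048 = 63.59 ft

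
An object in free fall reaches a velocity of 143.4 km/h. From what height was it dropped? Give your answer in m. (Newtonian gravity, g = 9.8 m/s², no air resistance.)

v = 143.4 km/h × 0.2777777777777778 = 39.8333 m/s
h = v² / (2g) = 39.8333² / (2 × 9.8) = 80.95 m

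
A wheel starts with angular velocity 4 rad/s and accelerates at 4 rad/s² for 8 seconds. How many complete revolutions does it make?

θ = ω₀t + ½αt² = 4×8 + ½×4×8² = 160.0 rad
Total revolutions = θ/(2π) = 160.0/(2π) = 25.46
Complete revolutions = ⌊25.46⌋ = 25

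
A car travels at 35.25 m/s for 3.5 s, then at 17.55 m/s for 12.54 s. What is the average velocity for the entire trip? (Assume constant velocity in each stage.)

d₁ = v₁t₁ = 35.25 × 3.5 = 123.375 m
d₂ = v₂t₂ = 17.55 × 12.54 = 220.077 m
d_total = 343.452 m, t_total = 16.04 s
v_avg = d_total/t_total = 343.452/16.04 = 21.41 m/s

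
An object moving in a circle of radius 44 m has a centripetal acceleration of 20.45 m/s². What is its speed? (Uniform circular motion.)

v = √(a_c × r) = √(20.45 × 44) = 30.0 m/s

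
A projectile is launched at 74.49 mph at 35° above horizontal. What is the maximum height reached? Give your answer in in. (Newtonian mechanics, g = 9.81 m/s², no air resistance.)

v₀ = 74.49 mph × 0.44704 = 33.3 m/s
H = v₀² × sin²(θ) / (2g) = 33.3² × sin(35°)² / (2 × 9.81) = 1108.89 × 0.32899 / 19.62 = 18.594 m
H = 18.594 m / 0.0254 = 732.0 in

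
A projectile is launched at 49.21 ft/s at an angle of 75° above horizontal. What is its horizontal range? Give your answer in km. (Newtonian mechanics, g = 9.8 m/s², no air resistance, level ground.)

v₀ = 49.21 ft/s × 0.3048 = 14.9992 m/s
R = v₀² × sin(2θ) / g = 14.9992² × sin(2 × 75°) / 9.8 = 224.976 × 0.5 / 9.8 = 11.4784 m
R = 11.4784 m / 1000.0 = 0.01148 km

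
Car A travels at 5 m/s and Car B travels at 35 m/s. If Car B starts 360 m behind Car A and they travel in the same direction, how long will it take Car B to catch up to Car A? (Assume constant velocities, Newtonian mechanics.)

Relative speed: v_rel = 35 - 5 = 30 m/s
Time to catch: t = d₀/v_rel = 360/30 = 12.0 s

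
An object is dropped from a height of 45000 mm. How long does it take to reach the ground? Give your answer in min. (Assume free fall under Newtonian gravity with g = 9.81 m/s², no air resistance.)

h = 45000 mm × 0.001 = 45.0 m
t = √(2h/g) = √(2 × 45.0 / 9.81) = 3.02891 s
t = 3.02891 s / 60.0 = 0.05048 min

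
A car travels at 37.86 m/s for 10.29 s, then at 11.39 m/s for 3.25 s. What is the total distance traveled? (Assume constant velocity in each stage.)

d₁ = v₁t₁ = 37.86 × 10.29 = 389.5794 m
d₂ = v₂t₂ = 11.39 × 3.25 = 37.0175 m
d_total = 389.5794 + 37.0175 = 426.6 m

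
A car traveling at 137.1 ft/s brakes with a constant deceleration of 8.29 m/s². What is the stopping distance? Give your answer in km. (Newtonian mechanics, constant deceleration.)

v₀ = 137.1 ft/s × 0.3048 = 41.7881 m/s
d = v₀² / (2a) = 41.7881² / (2 × 8.29) = 1746.25 / 16.58 = 105.323 m
d = 105.323 m / 1000.0 = 0.1053 km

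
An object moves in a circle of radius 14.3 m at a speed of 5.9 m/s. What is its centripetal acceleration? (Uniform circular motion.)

a_c = v²/r = 5.9²/14.3 = 34.81/14.3 = 2.43 m/s²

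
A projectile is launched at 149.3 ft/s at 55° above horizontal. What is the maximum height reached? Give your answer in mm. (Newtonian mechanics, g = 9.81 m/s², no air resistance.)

v₀ = 149.3 ft/s × 0.3048 = 45.5066 m/s
H = v₀² × sin²(θ) / (2g) = 45.5066² × sin(55°)² / (2 × 9.81) = 2070.85 × 0.67101 / 19.62 = 70.8237 m
H = 70.8237 m / 0.001 = 70820 mm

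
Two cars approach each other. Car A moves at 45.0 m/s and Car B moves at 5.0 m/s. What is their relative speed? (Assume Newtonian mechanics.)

v_rel = v_A + v_B = 45.0 + 5.0 = 50.0 m/s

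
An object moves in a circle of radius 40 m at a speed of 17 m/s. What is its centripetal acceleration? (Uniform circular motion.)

a_c = v²/r = 17²/40 = 289/40 = 7.22 m/s²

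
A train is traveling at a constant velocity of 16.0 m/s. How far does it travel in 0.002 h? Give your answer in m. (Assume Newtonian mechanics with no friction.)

t = 0.002 h × 3600.0 = 7.2 s
d = v × t = 16.0 × 7.2 = 115.2 m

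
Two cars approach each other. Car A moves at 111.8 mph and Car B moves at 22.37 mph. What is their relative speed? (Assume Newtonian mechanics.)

v_rel = v_A + v_B = 111.8 + 22.37 = 134.17 mph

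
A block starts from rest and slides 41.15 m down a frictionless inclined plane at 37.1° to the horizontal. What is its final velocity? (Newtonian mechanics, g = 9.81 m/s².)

a = g sin(θ) = 9.81 × sin(37.1°) = 5.9175 m/s²
v = √(2ad) = √(2 × 5.9175 × 41.15) = 22.07 m/s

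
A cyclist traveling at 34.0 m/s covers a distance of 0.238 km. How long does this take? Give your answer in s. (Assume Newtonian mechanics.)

d = 0.238 km × 1000.0 = 238.0 m
t = d / v = 238.0 / 34.0 = 7.0 s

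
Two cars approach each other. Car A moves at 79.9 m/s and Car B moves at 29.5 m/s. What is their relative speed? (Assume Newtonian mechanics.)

v_rel = v_A + v_B = 79.9 + 29.5 = 109.4 m/s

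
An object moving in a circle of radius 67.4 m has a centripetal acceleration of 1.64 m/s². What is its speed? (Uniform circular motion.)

v = √(a_c × r) = √(1.64 × 67.4) = 10.51 m/s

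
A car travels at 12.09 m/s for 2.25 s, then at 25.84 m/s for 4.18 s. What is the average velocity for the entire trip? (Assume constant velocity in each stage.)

d₁ = v₁t₁ = 12.09 × 2.25 = 27.2025 m
d₂ = v₂t₂ = 25.84 × 4.18 = 108.0112 m
d_total = 135.2137 m, t_total = 6.43 s
v_avg = d_total/t_total = 135.2137/6.43 = 21.03 m/s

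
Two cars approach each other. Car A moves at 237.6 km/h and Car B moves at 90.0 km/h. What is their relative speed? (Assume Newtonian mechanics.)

v_rel = v_A + v_B = 237.6 + 90.0 = 327.6 km/h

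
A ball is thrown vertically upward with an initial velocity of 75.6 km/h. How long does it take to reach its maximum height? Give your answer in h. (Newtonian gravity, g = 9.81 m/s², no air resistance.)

v₀ = 75.6 km/h × 0.2777777777777778 = 21.0 m/s
t_up = v₀ / g = 21.0 / 9.81 = 2.14067 s
t_up = 2.14067 s / 3600.0 = 0.0005946 h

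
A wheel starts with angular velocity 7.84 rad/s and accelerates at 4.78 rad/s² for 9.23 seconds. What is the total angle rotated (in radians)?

θ = ω₀t + ½αt² = 7.84×9.23 + ½×4.78×9.23² = 275.97 rad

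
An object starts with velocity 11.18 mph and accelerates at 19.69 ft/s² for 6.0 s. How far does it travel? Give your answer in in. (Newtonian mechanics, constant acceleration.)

v₀ = 11.18 mph × 0.44704 = 4.99791 m/s
a = 19.69 ft/s² × 0.3048 = 6.00151 m/s²
d = v₀ × t + ½ × a × t² = 4.99791 × 6.0 + 0.5 × 6.00151 × 6.0² = 138.015 m
d = 138.015 m / 0.0254 = 5434 in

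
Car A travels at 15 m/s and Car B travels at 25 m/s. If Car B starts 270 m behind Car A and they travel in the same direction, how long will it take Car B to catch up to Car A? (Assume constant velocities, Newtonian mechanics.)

Relative speed: v_rel = 25 - 15 = 10 m/s
Time to catch: t = d₀/v_rel = 270/10 = 27.0 s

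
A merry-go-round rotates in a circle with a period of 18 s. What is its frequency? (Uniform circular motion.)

f = 1/T = 1/18 = 0.0556 Hz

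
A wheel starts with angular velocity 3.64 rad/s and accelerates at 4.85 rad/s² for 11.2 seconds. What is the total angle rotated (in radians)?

θ = ω₀t + ½αt² = 3.64×11.2 + ½×4.85×11.2² = 344.96 rad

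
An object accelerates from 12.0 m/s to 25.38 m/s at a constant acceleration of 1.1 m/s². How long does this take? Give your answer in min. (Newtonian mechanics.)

t = (v - v₀) / a = (25.38 - 12.0) / 1.1 = 12.1636 s
t = 12.1636 s / 60.0 = 0.2027 min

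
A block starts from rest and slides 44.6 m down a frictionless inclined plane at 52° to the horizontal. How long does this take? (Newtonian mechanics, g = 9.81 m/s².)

a = g sin(θ) = 9.81 × sin(52°) = 7.7304 m/s²
t = √(2d/a) = √(2 × 44.6 / 7.7304) = 3.4 s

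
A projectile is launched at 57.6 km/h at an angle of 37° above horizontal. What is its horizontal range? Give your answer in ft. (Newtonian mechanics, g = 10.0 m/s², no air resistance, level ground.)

v₀ = 57.6 km/h × 0.2777777777777778 = 16.0 m/s
R = v₀² × sin(2θ) / g = 16.0² × sin(2 × 37°) / 10.0 = 256.0 × 0.961262 / 10.0 = 24.6083 m
R = 24.6083 m / 0.3048 = 80.74 ft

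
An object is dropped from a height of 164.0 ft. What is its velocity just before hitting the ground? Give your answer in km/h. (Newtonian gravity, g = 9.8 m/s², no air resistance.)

h = 164.0 ft × 0.3048 = 49.9872 m
v = √(2gh) = √(2 × 9.8 × 49.9872) = 31.3009 m/s
v = 31.3009 m/s / 0.2777777777777778 = 112.7 km/h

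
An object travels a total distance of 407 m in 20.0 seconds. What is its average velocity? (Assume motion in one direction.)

v_avg = Δd / Δt = 407 / 20.0 = 20.35 m/s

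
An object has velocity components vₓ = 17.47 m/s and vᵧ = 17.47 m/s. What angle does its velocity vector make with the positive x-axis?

θ = arctan(vᵧ/vₓ) = arctan(17.47/17.47) = 45.0°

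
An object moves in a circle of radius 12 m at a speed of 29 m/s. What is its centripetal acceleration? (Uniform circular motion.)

a_c = v²/r = 29²/12 = 841/12 = 70.08 m/s²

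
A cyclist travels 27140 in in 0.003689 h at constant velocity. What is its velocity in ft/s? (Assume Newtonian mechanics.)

d = 27140 in × 0.0254 = 689.356 m
t = 0.003689 h × 3600.0 = 13.2804 s
v = d / t = 689.356 / 13.2804 = 51.9078 m/s
v = 51.9078 m/s / 0.3048 = 170.3 ft/s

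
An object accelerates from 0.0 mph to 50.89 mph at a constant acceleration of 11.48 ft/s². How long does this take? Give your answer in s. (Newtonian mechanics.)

v₀ = 0.0 mph × 0.44704 = 0.0 m/s
v = 50.89 mph × 0.44704 = 22.7499 m/s
a = 11.48 ft/s² × 0.3048 = 3.4991 m/s²
t = (v - v₀) / a = (22.7499 - 0.0) / 3.4991 = 6.502 s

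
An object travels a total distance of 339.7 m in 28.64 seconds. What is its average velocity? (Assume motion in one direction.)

v_avg = Δd / Δt = 339.7 / 28.64 = 11.86 m/s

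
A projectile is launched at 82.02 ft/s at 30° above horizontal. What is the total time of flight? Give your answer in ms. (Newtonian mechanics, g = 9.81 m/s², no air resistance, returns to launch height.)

v₀ = 82.02 ft/s × 0.3048 = 24.9997 m/s
T = 2 × v₀ × sin(θ) / g = 2 × 24.9997 × sin(30°) / 9.81 = 2 × 24.9997 × 0.5 / 9.81 = 2.54839 s
T = 2.54839 s / 0.001 = 2548 ms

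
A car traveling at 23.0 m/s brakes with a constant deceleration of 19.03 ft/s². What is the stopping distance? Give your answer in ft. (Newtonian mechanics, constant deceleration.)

a = 19.03 ft/s² × 0.3048 = 5.80034 m/s²
d = v₀² / (2a) = 23.0² / (2 × 5.80034) = 529.0 / 11.6007 = 45.6007 m
d = 45.6007 m / 0.3048 = 149.6 ft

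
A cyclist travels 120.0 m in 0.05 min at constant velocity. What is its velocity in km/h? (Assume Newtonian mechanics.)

t = 0.05 min × 60.0 = 3.0 s
v = d / t = 120.0 / 3.0 = 40.0 m/s
v = 40.0 m/s / 0.2777777777777778 = 144.0 km/h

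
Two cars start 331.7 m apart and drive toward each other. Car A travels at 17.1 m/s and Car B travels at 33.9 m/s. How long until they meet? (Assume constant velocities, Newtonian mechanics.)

Combined speed: v_combined = 17.1 + 33.9 = 51.0 m/s
Time to meet: t = d/v_combined = 331.7/51.0 = 6.5 s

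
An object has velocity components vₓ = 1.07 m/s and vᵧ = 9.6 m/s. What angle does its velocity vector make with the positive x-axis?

θ = arctan(vᵧ/vₓ) = arctan(9.6/1.07) = 83.64°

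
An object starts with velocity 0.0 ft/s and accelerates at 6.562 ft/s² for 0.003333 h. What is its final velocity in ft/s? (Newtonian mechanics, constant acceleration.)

v₀ = 0.0 ft/s × 0.3048 = 0.0 m/s
a = 6.562 ft/s² × 0.3048 = 2.0001 m/s²
t = 0.003333 h × 3600.0 = 11.9988 s
v = v₀ + a × t = 0.0 + 2.0001 × 11.9988 = 23.9988 m/s
v = 23.9988 m/s / 0.3048 = 78.74 ft/s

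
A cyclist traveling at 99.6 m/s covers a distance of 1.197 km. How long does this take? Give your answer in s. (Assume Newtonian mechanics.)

d = 1.197 km × 1000.0 = 1197.0 m
t = d / v = 1197.0 / 99.6 = 12.02 s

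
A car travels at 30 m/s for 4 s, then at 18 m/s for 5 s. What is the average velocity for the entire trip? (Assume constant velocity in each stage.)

d₁ = v₁t₁ = 30 × 4 = 120 m
d₂ = v₂t₂ = 18 × 5 = 90 m
d_total = 210 m, t_total = 9 s
v_avg = d_total/t_total = 210/9 = 23.33 m/s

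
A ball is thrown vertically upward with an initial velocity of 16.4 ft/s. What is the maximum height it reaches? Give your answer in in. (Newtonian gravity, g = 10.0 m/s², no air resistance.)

v₀ = 16.4 ft/s × 0.3048 = 4.99872 m/s
h_max = v₀² / (2g) = 4.99872² / (2 × 10.0) = 24.9872 / 20.0 = 1.24936 m
h_max = 1.24936 m / 0.0254 = 49.19 in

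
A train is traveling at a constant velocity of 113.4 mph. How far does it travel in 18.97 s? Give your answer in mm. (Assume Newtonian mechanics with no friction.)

v = 113.4 mph × 0.44704 = 50.6943 m/s
d = v × t = 50.6943 × 18.97 = 961.671 m
d = 961.671 m / 0.001 = 961700 mm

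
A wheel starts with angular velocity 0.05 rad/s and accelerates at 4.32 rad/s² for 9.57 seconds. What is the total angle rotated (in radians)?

θ = ω₀t + ½αt² = 0.05×9.57 + ½×4.32×9.57² = 198.3 rad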